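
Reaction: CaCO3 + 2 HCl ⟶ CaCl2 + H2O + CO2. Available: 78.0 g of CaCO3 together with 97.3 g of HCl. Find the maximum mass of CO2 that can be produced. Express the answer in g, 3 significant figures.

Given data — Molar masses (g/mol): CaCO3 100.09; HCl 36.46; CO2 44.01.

n(CaCO3) = 78.00 / 100.09 = 0.7793 mol
n(HCl) = 97.30 / 36.46 = 2.669 mol
n/ν → CaCO3: 0.7793, HCl: 1.335; CaCO3 is limiting.
n(CO2) = (1/1) × 0.7793 = 0.7793 mol
mass = 0.7793 × 44.01 = 34.30 g

34.3 g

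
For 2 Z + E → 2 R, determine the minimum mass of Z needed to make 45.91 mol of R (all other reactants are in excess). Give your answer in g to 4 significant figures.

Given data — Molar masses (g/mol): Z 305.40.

14020 g

n(R) = 45.91 mol
n(Z) = (2/2) × 45.91 = 45.91 mol
mass = 45.91 × 305.40 = 14020 g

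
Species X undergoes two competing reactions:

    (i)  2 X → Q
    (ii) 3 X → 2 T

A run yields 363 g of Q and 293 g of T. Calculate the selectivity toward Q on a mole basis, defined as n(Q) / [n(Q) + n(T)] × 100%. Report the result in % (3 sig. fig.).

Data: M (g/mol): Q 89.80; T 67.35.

48.2 %

n(Q) = 363 / 89.80 = 4.042 mol
n(T) = 293 / 67.35 = 4.350 mol
selectivity = 4.042/(4.042+4.350) × 100 = 48.16 %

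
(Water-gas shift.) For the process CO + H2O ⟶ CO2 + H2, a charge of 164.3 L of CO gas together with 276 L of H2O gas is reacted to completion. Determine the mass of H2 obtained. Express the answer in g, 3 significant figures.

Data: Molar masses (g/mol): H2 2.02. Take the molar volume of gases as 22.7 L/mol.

14.6 g

n(CO) = 164.3 / 22.7 = 7.238 mol
n(H2O) = 276.0 / 22.7 = 12.16 mol
n/ν → CO: 7.238, H2O: 12.16; CO is limiting.
n(H2) = (1/1) × 7.238 = 7.238 mol
mass = 7.238 × 2.02 = 14.62 g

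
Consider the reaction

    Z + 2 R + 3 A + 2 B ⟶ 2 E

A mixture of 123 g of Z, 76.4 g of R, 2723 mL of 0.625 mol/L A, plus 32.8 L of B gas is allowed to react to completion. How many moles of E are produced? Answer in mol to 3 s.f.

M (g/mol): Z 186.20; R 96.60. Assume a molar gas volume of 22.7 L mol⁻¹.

0.791 mol

n(Z) = 123.0 / 186.20 = 0.6606 mol
n(R) = 76.40 / 96.60 = 0.7909 mol
n(A) = 0.625 × 2723/1000 = 1.702 mol
n(B) = 32.80 / 22.7 = 1.445 mol
n/ν for Z = 0.6606/1 = 0.6606
n/ν for R = 0.7909/2 = 0.3955
n/ν for A = 1.702/3 = 0.5673
n/ν for B = 1.445/2 = 0.7225
Smallest n/ν is R → limiting reagent.
n(E) = (2/2) × 0.7909 = 0.7909 mol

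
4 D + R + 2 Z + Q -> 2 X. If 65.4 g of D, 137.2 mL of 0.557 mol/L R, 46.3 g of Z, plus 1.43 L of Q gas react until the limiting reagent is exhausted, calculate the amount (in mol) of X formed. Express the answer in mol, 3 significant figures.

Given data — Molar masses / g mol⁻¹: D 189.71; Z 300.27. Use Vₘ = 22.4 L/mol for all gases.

n(D) = 65.40 / 189.71 = 0.3447 mol
n(R) = 0.557 × 137.2/1000 = 0.07642 mol
n(Z) = 46.30 / 300.27 = 0.1542 mol
n(Q) = 1.430 / 22.4 = 0.06384 mol
n/ν for D = 0.3447/4 = 0.08618
n/ν for R = 0.07642/1 = 0.07642
n/ν for Z = 0.1542/2 = 0.07710
n/ν for Q = 0.06384/1 = 0.06384
Smallest n/ν is Q → limiting reagent.
n(X) = (2/1) × 0.06384 = 0.1277 mol

0.128 mol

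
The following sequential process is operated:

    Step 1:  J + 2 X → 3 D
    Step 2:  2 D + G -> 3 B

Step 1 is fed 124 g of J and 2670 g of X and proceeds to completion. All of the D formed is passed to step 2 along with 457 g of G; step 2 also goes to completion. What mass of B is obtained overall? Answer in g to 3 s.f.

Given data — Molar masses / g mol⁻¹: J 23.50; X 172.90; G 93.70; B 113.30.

1660 g

Step 1:
n(J) = 124.0 / 23.50 = 5.277 mol
n(X) = 2670 / 172.90 = 15.44 mol
n/ν for J = 5.277/1 = 5.277
n/ν for X = 15.44/2 = 7.720
Smallest n/ν is J → limiting reagent.
n(D) produced = (3/1) × 5.277 = 15.83 mol
Step 2:
n(D) available = 15.83 mol
n(G) = 457.0 / 93.70 = 4.877 mol
n/ν for D = 15.83/2 = 7.915
n/ν for G = 4.877/1 = 4.877
Smallest n/ν is G → limiting reagent.
n(B) = (3/1) × 4.877 = 14.63 mol
mass = 14.63 × 113.30 = 1658 g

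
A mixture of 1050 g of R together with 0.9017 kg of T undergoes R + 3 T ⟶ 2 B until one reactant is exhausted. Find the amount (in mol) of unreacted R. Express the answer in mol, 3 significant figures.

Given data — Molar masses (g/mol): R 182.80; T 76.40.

1.81 mol

n(R) = 1050 / 182.80 = 5.744 mol
n(T) = 0.9017×1000 / 76.40 = 11.80 mol
n/ν for R = 5.744/1 = 5.744
n/ν for T = 11.80/3 = 3.933
Smallest n/ν is T → limiting reagent.
R consumed = (1/3) × 11.80 = 3.933 mol
R remaining = 5.744 − 3.933 = 1.811 mol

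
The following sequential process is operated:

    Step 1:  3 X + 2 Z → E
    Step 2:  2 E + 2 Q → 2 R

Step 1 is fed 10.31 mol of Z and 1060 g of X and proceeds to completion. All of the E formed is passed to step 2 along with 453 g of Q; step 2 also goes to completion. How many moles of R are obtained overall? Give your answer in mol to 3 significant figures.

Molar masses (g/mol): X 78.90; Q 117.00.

3.87 mol

Step 1:
n(Z) = 10.31 mol
n(X) = 1060 / 78.90 = 13.43 mol
n/ν → Z: 5.155, X: 4.477; X is limiting.
n(E) produced = (1/3) × 13.43 = 4.477 mol
Step 2:
n(E) available = 4.477 mol
n(Q) = 453.0 / 117.00 = 3.872 mol
n/ν → E: 2.239, Q: 1.936; Q is limiting.
n(R) = (2/2) × 3.872 = 3.872 mol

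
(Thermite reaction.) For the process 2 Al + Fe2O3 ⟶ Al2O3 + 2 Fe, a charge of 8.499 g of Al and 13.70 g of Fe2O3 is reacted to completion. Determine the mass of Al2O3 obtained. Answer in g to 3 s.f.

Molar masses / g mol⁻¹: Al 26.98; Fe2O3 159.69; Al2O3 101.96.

8.75 g

n(Al) = 8.499 / 26.98 = 0.3150 mol
n(Fe2O3) = 13.70 / 159.69 = 0.08579 mol
n/ν for Al = 0.3150/2 = 0.1575
n/ν for Fe2O3 = 0.08579/1 = 0.08579
Smallest n/ν is Fe2O3 → limiting reagent.
n(Al2O3) = (1/1) × 0.08579 = 0.08579 mol
mass = 0.08579 × 101.96 = 8.747 g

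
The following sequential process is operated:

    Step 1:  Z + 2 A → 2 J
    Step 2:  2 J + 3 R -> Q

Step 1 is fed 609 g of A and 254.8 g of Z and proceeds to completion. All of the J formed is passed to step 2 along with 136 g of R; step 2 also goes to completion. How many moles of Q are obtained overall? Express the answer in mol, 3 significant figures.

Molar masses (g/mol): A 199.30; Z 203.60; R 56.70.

Step 1:
n(A) = 609.0 / 199.30 = 3.056 mol
n(Z) = 254.8 / 203.60 = 1.251 mol
n/ν for A = 3.056/2 = 1.528
n/ν for Z = 1.251/1 = 1.251
Smallest n/ν is Z → limiting reagent.
n(J) produced = (2/1) × 1.251 = 2.502 mol
Step 2:
n(J) available = 2.502 mol
n(R) = 136.0 / 56.70 = 2.399 mol
n/ν for J = 2.502/2 = 1.251
n/ν for R = 2.399/3 = 0.7997
Smallest n/ν is R → limiting reagent.
n(Q) = (1/3) × 2.399 = 0.7997 mol

0.800 mol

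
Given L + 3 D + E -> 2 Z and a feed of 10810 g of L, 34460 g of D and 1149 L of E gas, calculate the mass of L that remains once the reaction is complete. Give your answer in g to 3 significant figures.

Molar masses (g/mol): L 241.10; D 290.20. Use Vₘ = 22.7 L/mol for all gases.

1270 g

n(L) = 10810 / 241.10 = 44.84 mol
n(D) = 34460 / 290.20 = 118.7 mol
n(E) = 1149 / 22.7 = 50.62 mol
n/ν → L: 44.84, D: 39.57, E: 50.62; D is limiting.
L consumed = (1/3) × 118.7 = 39.57 mol
L remaining = 44.84 − 39.57 = 5.270 mol
mass = 5.270 × 241.10 = 1271 g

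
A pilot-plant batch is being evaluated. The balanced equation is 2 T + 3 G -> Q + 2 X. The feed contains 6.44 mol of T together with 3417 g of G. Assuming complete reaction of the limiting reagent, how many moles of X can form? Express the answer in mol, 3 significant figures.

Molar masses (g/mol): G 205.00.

n(T) = 6.440 mol
n(G) = 3417 / 205.00 = 16.67 mol
n/ν for T = 6.440/2 = 3.220
n/ν for G = 16.67/3 = 5.557
Smallest n/ν is T → limiting reagent.
n(X) = (2/2) × 6.440 = 6.440 mol

6.44 mol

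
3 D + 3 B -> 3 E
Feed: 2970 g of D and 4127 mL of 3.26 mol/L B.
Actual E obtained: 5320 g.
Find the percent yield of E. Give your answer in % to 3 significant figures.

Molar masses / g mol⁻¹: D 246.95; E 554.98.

79.7 %

n(D) = 2970 / 246.95 = 12.03 mol
n(B) = 3.26 × 4127/1000 = 13.45 mol
n/ν for D = 12.03/3 = 4.010
n/ν for B = 13.45/3 = 4.483
Smallest n/ν is D → limiting reagent.
theoretical n(E) = (3/3) × 12.03 = 12.03 mol → 6676 g
% yield = 5320 / 6676 × 100 = 79.69 %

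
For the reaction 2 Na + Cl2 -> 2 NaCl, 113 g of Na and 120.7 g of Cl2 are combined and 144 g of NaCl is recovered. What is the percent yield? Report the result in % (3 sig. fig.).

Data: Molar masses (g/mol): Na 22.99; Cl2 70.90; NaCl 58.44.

n(Na) = 113.0 / 22.99 = 4.915 mol
n(Cl2) = 120.7 / 70.90 = 1.702 mol
n/ν → Na: 2.458, Cl2: 1.702; Cl2 is limiting.
theoretical n(NaCl) = (2/1) × 1.702 = 3.404 mol → 198.9 g
% yield = 144 / 198.9 × 100 = 72.40 %

72.4 %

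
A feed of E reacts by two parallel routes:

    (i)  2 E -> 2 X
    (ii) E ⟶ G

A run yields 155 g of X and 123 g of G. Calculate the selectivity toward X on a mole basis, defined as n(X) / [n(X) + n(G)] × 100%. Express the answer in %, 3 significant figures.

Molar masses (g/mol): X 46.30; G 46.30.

55.8 %

n(X) = 155 / 46.30 = 3.348 mol
n(G) = 123 / 46.30 = 2.657 mol
selectivity = 3.348/(3.348+2.657) × 100 = 55.75 %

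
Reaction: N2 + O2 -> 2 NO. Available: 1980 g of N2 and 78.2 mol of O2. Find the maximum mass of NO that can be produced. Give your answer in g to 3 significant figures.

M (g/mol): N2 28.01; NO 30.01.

4240 g

n(N2) = 1980 / 28.01 = 70.69 mol
n(O2) = 78.20 mol
n/ν for N2 = 70.69/1 = 70.69
n/ν for O2 = 78.20/1 = 78.20
Smallest n/ν is N2 → limiting reagent.
n(NO) = (2/1) × 70.69 = 141.4 mol
mass = 141.4 × 30.01 = 4243 g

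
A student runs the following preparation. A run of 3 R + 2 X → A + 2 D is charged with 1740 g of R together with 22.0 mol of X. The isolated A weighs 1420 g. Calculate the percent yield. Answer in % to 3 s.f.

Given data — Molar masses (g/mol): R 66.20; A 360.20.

45.0 %

n(R) = 1740 / 66.20 = 26.28 mol
n(X) = 22.00 mol
n/ν → R: 8.760, X: 11.00; R is limiting.
theoretical n(A) = (1/3) × 26.28 = 8.760 mol → 3155 g
% yield = 1420 / 3155 × 100 = 45.01 %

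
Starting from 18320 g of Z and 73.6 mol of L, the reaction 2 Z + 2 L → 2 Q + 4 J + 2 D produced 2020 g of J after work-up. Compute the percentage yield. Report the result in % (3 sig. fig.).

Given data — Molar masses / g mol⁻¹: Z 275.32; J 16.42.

92.4 %

n(Z) = 18320 / 275.32 = 66.54 mol
n(L) = 73.60 mol
n/ν for Z = 66.54/2 = 33.27
n/ν for L = 73.60/2 = 36.80
Smallest n/ν is Z → limiting reagent.
theoretical n(J) = (4/2) × 66.54 = 133.1 mol → 2186 g
% yield = 2020 / 2186 × 100 = 92.41 %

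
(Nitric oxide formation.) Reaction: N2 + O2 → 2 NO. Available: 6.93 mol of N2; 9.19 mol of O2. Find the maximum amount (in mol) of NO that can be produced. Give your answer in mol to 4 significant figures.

n(N2) = 6.930 mol
n(O2) = 9.190 mol
n/ν → N2: 6.930, O2: 9.190; N2 is limiting.
n(NO) = (2/1) × 6.930 = 13.86 mol

13.86 mol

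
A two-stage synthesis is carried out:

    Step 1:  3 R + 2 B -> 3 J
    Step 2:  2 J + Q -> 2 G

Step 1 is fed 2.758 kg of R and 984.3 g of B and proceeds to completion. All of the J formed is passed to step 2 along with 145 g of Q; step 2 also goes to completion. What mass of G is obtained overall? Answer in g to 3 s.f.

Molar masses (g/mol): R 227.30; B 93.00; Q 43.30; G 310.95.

Step 1:
n(R) = 2.758×1000 / 227.30 = 12.13 mol
n(B) = 984.3 / 93.00 = 10.58 mol
n/ν → R: 4.043, B: 5.290; R is limiting.
n(J) produced = (3/3) × 12.13 = 12.13 mol
Step 2:
n(J) available = 12.13 mol
n(Q) = 145.0 / 43.30 = 3.349 mol
n/ν → J: 6.065, Q: 3.349; Q is limiting.
n(G) = (2/1) × 3.349 = 6.698 mol
mass = 6.698 × 310.95 = 2083 g

2080 g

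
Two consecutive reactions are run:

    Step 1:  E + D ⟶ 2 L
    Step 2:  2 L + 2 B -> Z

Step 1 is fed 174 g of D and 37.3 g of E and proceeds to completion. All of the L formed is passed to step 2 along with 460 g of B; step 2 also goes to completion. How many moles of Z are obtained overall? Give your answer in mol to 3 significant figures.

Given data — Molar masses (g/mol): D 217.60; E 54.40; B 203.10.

Step 1:
n(D) = 174.0 / 217.60 = 0.7996 mol
n(E) = 37.30 / 54.40 = 0.6857 mol
n/ν for D = 0.7996/1 = 0.7996
n/ν for E = 0.6857/1 = 0.6857
Smallest n/ν is E → limiting reagent.
n(L) produced = (2/1) × 0.6857 = 1.371 mol
Step 2:
n(L) available = 1.371 mol
n(B) = 460.0 / 203.10 = 2.265 mol
n/ν for L = 1.371/2 = 0.6855
n/ν for B = 2.265/2 = 1.133
Smallest n/ν is L → limiting reagent.
n(Z) = (1/2) × 1.371 = 0.6855 mol

0.686 mol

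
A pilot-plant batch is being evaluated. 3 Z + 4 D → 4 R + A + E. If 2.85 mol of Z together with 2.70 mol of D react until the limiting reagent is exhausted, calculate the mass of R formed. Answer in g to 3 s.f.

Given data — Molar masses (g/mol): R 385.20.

n(Z) = 2.850 mol
n(D) = 2.700 mol
n/ν for Z = 2.850/3 = 0.9500
n/ν for D = 2.700/4 = 0.6750
Smallest n/ν is D → limiting reagent.
n(R) = (4/4) × 2.700 = 2.700 mol
mass = 2.700 × 385.20 = 1040 g

1040 g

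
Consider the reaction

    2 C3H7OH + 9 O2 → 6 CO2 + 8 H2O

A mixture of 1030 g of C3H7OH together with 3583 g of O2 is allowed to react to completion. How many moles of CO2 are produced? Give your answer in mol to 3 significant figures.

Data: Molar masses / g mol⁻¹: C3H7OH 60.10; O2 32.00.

n(C3H7OH) = 1030 / 60.10 = 17.14 mol
n(O2) = 3583 / 32.00 = 112.0 mol
n/ν for C3H7OH = 17.14/2 = 8.570
n/ν for O2 = 112.0/9 = 12.44
Smallest n/ν is C3H7OH → limiting reagent.
n(CO2) = (6/2) × 17.14 = 51.42 mol

51.4 mol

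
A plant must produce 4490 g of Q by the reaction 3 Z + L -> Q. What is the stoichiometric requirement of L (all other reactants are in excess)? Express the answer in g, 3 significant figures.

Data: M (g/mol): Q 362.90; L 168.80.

2090 g

n(Q) = 4490 / 362.90 = 12.37 mol
n(L) = (1/1) × 12.37 = 12.37 mol
mass = 12.37 × 168.80 = 2088 g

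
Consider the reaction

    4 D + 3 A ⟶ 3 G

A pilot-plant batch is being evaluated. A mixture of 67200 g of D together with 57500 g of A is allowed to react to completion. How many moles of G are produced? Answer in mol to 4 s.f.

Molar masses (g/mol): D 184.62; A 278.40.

206.5 mol

n(D) = 67200 / 184.62 = 364.0 mol
n(A) = 57500 / 278.40 = 206.5 mol
n/ν for D = 364.0/4 = 91.00
n/ν for A = 206.5/3 = 68.83
Smallest n/ν is A → limiting reagent.
n(G) = (3/3) × 206.5 = 206.5 mol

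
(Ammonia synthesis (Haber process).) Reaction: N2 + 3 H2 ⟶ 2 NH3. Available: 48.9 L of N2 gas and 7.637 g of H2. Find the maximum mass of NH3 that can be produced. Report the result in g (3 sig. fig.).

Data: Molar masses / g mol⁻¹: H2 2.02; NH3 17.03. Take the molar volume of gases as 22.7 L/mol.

42.9 g

n(N2) = 48.90 / 22.7 = 2.154 mol
n(H2) = 7.637 / 2.02 = 3.781 mol
n/ν → N2: 2.154, H2: 1.260; H2 is limiting.
n(NH3) = (2/3) × 3.781 = 2.521 mol
mass = 2.521 × 17.03 = 42.93 g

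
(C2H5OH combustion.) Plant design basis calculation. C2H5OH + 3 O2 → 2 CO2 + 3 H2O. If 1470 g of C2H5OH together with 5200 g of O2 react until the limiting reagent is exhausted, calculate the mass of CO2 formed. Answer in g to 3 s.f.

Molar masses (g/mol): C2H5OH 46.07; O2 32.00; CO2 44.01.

2810 g

n(C2H5OH) = 1470 / 46.07 = 31.91 mol
n(O2) = 5200 / 32.00 = 162.5 mol
n/ν for C2H5OH = 31.91/1 = 31.91
n/ν for O2 = 162.5/3 = 54.17
Smallest n/ν is C2H5OH → limiting reagent.
n(CO2) = (2/1) × 31.91 = 63.82 mol
mass = 63.82 × 44.01 = 2809 g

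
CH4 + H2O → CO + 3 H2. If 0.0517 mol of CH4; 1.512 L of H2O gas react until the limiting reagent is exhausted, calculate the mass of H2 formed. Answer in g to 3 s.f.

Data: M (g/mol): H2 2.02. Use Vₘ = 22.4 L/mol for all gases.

0.313 g

n(CH4) = 0.05170 mol
n(H2O) = 1.512 / 22.4 = 0.06750 mol
n/ν → CH4: 0.05170, H2O: 0.06750; CH4 is limiting.
n(H2) = (3/1) × 0.05170 = 0.1551 mol
mass = 0.1551 × 2.02 = 0.3133 g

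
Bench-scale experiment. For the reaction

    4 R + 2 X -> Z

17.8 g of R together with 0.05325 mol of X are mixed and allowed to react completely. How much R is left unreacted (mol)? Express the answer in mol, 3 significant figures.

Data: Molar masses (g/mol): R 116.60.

0.0462 mol

n(R) = 17.80 / 116.60 = 0.1527 mol
n(X) = 0.05325 mol
n/ν for R = 0.1527/4 = 0.03818
n/ν for X = 0.05325/2 = 0.02663
Smallest n/ν is X → limiting reagent.
R consumed = (4/2) × 0.05325 = 0.1065 mol
R remaining = 0.1527 − 0.1065 = 0.04620 mol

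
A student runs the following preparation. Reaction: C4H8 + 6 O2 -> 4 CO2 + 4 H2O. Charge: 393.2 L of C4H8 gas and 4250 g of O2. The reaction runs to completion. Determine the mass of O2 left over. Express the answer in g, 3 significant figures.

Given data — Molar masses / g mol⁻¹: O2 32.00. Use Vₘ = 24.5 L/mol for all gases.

1170 g

n(C4H8) = 393.2 / 24.5 = 16.05 mol
n(O2) = 4250 / 32.00 = 132.8 mol
n/ν → C4H8: 16.05, O2: 22.13; C4H8 is limiting.
O2 consumed = (6/1) × 16.05 = 96.30 mol
O2 remaining = 132.8 − 96.30 = 36.50 mol
mass = 36.50 × 32.00 = 1168 g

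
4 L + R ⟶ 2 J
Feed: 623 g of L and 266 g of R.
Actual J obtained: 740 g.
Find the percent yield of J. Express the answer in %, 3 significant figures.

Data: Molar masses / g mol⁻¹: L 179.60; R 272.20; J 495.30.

86.1 %

n(L) = 623.0 / 179.60 = 3.469 mol
n(R) = 266.0 / 272.20 = 0.9772 mol
n/ν for L = 3.469/4 = 0.8673
n/ν for R = 0.9772/1 = 0.9772
Smallest n/ν is L → limiting reagent.
theoretical n(J) = (2/4) × 3.469 = 1.735 mol → 859.3 g
% yield = 740 / 859.3 × 100 = 86.12 %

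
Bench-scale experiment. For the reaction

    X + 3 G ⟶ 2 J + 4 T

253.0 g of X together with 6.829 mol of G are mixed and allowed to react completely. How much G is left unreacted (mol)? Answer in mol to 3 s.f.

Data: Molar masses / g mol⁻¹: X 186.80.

n(X) = 253.0 / 186.80 = 1.354 mol
n(G) = 6.829 mol
n/ν for X = 1.354/1 = 1.354
n/ν for G = 6.829/3 = 2.276
Smallest n/ν is X → limiting reagent.
G consumed = (3/1) × 1.354 = 4.062 mol
G remaining = 6.829 − 4.062 = 2.767 mol

2.77 mol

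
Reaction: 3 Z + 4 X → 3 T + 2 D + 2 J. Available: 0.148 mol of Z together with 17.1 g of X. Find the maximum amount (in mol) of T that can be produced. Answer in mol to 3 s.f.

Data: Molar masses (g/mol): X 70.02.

n(Z) = 0.1480 mol
n(X) = 17.10 / 70.02 = 0.2442 mol
n/ν for Z = 0.1480/3 = 0.04933
n/ν for X = 0.2442/4 = 0.06105
Smallest n/ν is Z → limiting reagent.
n(T) = (3/3) × 0.1480 = 0.1480 mol

0.148 mol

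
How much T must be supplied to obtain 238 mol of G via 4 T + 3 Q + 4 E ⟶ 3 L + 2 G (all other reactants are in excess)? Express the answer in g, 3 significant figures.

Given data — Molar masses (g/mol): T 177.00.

84300 g

n(G) = 238.0 mol
n(T) = (4/2) × 238.0 = 476.0 mol
mass = 476.0 × 177.00 = 84250 g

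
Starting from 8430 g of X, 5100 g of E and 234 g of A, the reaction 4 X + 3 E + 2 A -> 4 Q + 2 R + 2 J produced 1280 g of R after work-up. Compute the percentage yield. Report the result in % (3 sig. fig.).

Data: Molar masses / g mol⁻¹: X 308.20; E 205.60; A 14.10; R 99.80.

93.8 %

n(X) = 8430 / 308.20 = 27.35 mol
n(E) = 5100 / 205.60 = 24.81 mol
n(A) = 234.0 / 14.10 = 16.60 mol
n/ν for X = 27.35/4 = 6.838
n/ν for E = 24.81/3 = 8.270
n/ν for A = 16.60/2 = 8.300
Smallest n/ν is X → limiting reagent.
theoretical n(R) = (2/4) × 27.35 = 13.68 mol → 1365 g
% yield = 1280 / 1365 × 100 = 93.77 %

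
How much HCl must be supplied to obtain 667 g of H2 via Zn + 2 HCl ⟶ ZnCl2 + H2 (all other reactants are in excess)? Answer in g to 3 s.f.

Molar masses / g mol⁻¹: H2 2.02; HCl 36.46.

n(H2) = 667 / 2.02 = 330.2 mol
n(HCl) = (2/1) × 330.2 = 660.4 mol
mass = 660.4 × 36.46 = 24080 g

24100 g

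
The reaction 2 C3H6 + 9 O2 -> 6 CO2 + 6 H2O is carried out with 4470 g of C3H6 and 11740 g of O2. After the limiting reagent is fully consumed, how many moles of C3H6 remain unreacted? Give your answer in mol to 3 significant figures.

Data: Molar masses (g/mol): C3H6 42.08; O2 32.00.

n(C3H6) = 4470 / 42.08 = 106.2 mol
n(O2) = 11740 / 32.00 = 366.9 mol
n/ν for C3H6 = 106.2/2 = 53.10
n/ν for O2 = 366.9/9 = 40.77
Smallest n/ν is O2 → limiting reagent.
C3H6 consumed = (2/9) × 366.9 = 81.53 mol
C3H6 remaining = 106.2 − 81.53 = 24.67 mol

24.7 mol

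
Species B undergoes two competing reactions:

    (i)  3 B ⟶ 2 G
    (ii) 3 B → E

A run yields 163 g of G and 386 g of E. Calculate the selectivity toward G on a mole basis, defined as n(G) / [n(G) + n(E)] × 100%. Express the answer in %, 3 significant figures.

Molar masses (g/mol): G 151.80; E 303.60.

n(G) = 163 / 151.80 = 1.074 mol
n(E) = 386 / 303.60 = 1.271 mol
selectivity = 1.074/(1.074+1.271) × 100 = 45.80 %

45.8 %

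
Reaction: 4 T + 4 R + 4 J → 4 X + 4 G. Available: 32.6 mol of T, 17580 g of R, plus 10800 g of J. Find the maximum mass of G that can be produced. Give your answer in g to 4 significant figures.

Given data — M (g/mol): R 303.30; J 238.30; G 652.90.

n(T) = 32.60 mol
n(R) = 17580 / 303.30 = 57.96 mol
n(J) = 10800 / 238.30 = 45.32 mol
n/ν for T = 32.60/4 = 8.150
n/ν for R = 57.96/4 = 14.49
n/ν for J = 45.32/4 = 11.33
Smallest n/ν is T → limiting reagent.
n(G) = (4/4) × 32.60 = 32.60 mol
mass = 32.60 × 652.90 = 21280 g

21280 g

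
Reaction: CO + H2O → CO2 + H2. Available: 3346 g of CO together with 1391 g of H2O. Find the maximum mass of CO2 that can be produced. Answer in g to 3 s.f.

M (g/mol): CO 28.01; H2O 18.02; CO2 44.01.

n(CO) = 3346 / 28.01 = 119.5 mol
n(H2O) = 1391 / 18.02 = 77.19 mol
n/ν for CO = 119.5/1 = 119.5
n/ν for H2O = 77.19/1 = 77.19
Smallest n/ν is H2O → limiting reagent.
n(CO2) = (1/1) × 77.19 = 77.19 mol
mass = 77.19 × 44.01 = 3397 g

3400 g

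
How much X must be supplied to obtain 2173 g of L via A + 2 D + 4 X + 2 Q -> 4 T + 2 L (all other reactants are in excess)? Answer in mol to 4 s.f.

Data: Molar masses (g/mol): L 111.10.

n(L) = 2173 / 111.10 = 19.56 mol
n(X) = (4/2) × 19.56 = 39.12 mol

39.12 mol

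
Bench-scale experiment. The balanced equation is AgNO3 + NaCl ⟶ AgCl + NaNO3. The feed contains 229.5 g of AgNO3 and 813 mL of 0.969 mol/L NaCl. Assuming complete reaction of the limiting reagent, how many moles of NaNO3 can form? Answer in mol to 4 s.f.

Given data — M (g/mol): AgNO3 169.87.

n(AgNO3) = 229.5 / 169.87 = 1.351 mol
n(NaCl) = 0.969 × 813.0/1000 = 0.7878 mol
n/ν for AgNO3 = 1.351/1 = 1.351
n/ν for NaCl = 0.7878/1 = 0.7878
Smallest n/ν is NaCl → limiting reagent.
n(NaNO3) = (1/1) × 0.7878 = 0.7878 mol

0.7878 mol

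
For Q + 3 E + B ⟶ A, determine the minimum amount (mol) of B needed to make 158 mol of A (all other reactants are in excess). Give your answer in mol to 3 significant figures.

158 mol

n(A) = 158.0 mol
n(B) = (1/1) × 158.0 = 158.0 mol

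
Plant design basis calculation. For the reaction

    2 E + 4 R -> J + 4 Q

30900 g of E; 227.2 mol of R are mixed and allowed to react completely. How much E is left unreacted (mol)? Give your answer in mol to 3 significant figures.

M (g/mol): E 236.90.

n(E) = 30900 / 236.90 = 130.4 mol
n(R) = 227.2 mol
n/ν for E = 130.4/2 = 65.20
n/ν for R = 227.2/4 = 56.80
Smallest n/ν is R → limiting reagent.
E consumed = (2/4) × 227.2 = 113.6 mol
E remaining = 130.4 − 113.6 = 16.80 mol

16.8 mol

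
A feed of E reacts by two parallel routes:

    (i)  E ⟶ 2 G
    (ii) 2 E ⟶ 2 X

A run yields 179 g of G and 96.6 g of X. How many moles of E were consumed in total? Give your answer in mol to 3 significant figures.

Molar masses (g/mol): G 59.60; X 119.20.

2.31 mol

n(G) = 179 / 59.60 = 3.003 mol
n(X) = 96.6 / 119.20 = 0.8104 mol
n(E) via (i) = (1/2)×3.003 = 1.502 mol
n(E) via (ii) = (2/2)×0.8104 = 0.8104 mol
total n(E) = 1.502 + 0.8104 = 2.312 mol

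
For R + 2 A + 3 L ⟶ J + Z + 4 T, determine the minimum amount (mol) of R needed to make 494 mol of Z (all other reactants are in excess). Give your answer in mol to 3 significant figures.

494 mol

n(Z) = 494.0 mol
n(R) = (1/1) × 494.0 = 494.0 mol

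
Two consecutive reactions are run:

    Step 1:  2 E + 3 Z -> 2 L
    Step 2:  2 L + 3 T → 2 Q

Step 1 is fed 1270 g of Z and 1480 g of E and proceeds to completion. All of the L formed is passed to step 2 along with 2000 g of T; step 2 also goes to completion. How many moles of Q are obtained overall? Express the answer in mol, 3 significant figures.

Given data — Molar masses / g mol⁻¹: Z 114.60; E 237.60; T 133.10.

6.23 mol

Step 1:
n(Z) = 1270 / 114.60 = 11.08 mol
n(E) = 1480 / 237.60 = 6.229 mol
n/ν → Z: 3.693, E: 3.115; E is limiting.
n(L) produced = (2/2) × 6.229 = 6.229 mol
Step 2:
n(L) available = 6.229 mol
n(T) = 2000 / 133.10 = 15.03 mol
n/ν → L: 3.115, T: 5.010; L is limiting.
n(Q) = (2/2) × 6.229 = 6.229 mol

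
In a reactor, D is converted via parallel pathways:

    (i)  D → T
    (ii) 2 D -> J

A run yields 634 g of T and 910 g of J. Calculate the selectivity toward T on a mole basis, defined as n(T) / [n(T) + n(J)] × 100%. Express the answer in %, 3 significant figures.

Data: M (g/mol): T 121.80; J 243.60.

58.2 %

n(T) = 634 / 121.80 = 5.205 mol
n(J) = 910 / 243.60 = 3.736 mol
selectivity = 5.205/(5.205+3.736) × 100 = 58.21 %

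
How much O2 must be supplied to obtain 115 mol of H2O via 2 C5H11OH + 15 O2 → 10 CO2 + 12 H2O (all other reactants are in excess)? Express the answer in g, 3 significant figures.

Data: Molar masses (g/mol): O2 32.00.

4600 g

n(H2O) = 115.0 mol
n(O2) = (15/12) × 115.0 = 143.8 mol
mass = 143.8 × 32.00 = 4602 g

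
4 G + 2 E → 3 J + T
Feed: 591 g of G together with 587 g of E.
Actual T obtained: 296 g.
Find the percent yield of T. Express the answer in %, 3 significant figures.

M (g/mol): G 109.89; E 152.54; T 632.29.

34.8 %

n(G) = 591.0 / 109.89 = 5.378 mol
n(E) = 587.0 / 152.54 = 3.848 mol
n/ν for G = 5.378/4 = 1.345
n/ν for E = 3.848/2 = 1.924
Smallest n/ν is G → limiting reagent.
theoretical n(T) = (1/4) × 5.378 = 1.345 mol → 850.4 g
% yield = 296 / 850.4 × 100 = 34.81 %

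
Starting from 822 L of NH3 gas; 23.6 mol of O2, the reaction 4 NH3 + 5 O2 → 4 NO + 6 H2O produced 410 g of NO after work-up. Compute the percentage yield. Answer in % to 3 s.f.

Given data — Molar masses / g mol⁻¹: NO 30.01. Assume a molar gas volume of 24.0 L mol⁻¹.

n(NH3) = 822.0 / 24.0 = 34.25 mol
n(O2) = 23.60 mol
n/ν for NH3 = 34.25/4 = 8.563
n/ν for O2 = 23.60/5 = 4.720
Smallest n/ν is O2 → limiting reagent.
theoretical n(NO) = (4/5) × 23.60 = 18.88 mol → 566.6 g
% yield = 410 / 566.6 × 100 = 72.36 %

72.4 %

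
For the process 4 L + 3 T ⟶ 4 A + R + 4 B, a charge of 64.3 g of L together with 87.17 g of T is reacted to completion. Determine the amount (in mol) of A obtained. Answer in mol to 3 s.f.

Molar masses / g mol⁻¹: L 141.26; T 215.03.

0.455 mol

n(L) = 64.30 / 141.26 = 0.4552 mol
n(T) = 87.17 / 215.03 = 0.4054 mol
n/ν → L: 0.1138, T: 0.1351; L is limiting.
n(A) = (4/4) × 0.4552 = 0.4552 mol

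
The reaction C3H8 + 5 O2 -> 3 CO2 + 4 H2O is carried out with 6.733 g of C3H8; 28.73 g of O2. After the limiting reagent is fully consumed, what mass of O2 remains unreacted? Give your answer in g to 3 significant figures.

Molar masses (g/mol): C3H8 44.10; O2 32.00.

4.30 g

n(C3H8) = 6.733 / 44.10 = 0.1527 mol
n(O2) = 28.73 / 32.00 = 0.8978 mol
n/ν for C3H8 = 0.1527/1 = 0.1527
n/ν for O2 = 0.8978/5 = 0.1796
Smallest n/ν is C3H8 → limiting reagent.
O2 consumed = (5/1) × 0.1527 = 0.7635 mol
O2 remaining = 0.8978 − 0.7635 = 0.1343 mol
mass = 0.1343 × 32.00 = 4.298 g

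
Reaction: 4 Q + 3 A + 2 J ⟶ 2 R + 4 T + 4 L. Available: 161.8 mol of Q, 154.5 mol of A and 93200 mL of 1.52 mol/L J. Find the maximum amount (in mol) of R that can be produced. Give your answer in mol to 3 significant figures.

80.9 mol

n(Q) = 161.8 mol
n(A) = 154.5 mol
n(J) = 1.52 × 93200/1000 = 141.7 mol
n/ν for Q = 161.8/4 = 40.45
n/ν for A = 154.5/3 = 51.50
n/ν for J = 141.7/2 = 70.85
Smallest n/ν is Q → limiting reagent.
n(R) = (2/4) × 161.8 = 80.90 mol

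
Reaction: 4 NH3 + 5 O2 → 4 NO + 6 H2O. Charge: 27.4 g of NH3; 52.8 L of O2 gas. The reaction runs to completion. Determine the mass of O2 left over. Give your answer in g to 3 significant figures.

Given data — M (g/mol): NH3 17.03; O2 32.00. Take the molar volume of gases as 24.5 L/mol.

4.61 g

n(NH3) = 27.40 / 17.03 = 1.609 mol
n(O2) = 52.80 / 24.5 = 2.155 mol
n/ν for NH3 = 1.609/4 = 0.4023
n/ν for O2 = 2.155/5 = 0.4310
Smallest n/ν is NH3 → limiting reagent.
O2 consumed = (5/4) × 1.609 = 2.011 mol
O2 remaining = 2.155 − 2.011 = 0.1440 mol
mass = 0.1440 × 32.00 = 4.608 g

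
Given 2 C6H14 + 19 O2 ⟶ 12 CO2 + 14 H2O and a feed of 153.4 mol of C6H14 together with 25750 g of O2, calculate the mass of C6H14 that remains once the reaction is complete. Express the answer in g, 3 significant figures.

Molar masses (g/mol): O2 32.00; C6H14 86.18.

5920 g

n(C6H14) = 153.4 mol
n(O2) = 25750 / 32.00 = 804.7 mol
n/ν → C6H14: 76.70, O2: 42.35; O2 is limiting.
C6H14 consumed = (2/19) × 804.7 = 84.71 mol
C6H14 remaining = 153.4 − 84.71 = 68.69 mol
mass = 68.69 × 86.18 = 5920 g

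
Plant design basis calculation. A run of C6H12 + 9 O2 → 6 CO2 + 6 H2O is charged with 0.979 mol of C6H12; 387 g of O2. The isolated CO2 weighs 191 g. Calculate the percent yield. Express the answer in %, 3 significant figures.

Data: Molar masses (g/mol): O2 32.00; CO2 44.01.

n(C6H12) = 0.9790 mol
n(O2) = 387.0 / 32.00 = 12.09 mol
n/ν for C6H12 = 0.9790/1 = 0.9790
n/ν for O2 = 12.09/9 = 1.343
Smallest n/ν is C6H12 → limiting reagent.
theoretical n(CO2) = (6/1) × 0.9790 = 5.874 mol → 258.5 g
% yield = 191 / 258.5 × 100 = 73.89 %

73.9 %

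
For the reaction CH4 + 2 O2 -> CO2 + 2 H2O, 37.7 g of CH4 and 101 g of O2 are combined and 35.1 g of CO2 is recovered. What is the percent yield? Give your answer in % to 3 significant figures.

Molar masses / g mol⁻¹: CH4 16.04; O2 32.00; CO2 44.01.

50.5 %

n(CH4) = 37.70 / 16.04 = 2.350 mol
n(O2) = 101.0 / 32.00 = 3.156 mol
n/ν for CH4 = 2.350/1 = 2.350
n/ν for O2 = 3.156/2 = 1.578
Smallest n/ν is O2 → limiting reagent.
theoretical n(CO2) = (1/2) × 3.156 = 1.578 mol → 69.45 g
% yield = 35.1 / 69.45 × 100 = 50.54 %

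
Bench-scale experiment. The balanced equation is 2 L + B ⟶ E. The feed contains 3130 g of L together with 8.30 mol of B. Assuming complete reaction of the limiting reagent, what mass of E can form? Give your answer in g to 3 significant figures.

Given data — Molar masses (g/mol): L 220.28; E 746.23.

5300 g

n(L) = 3130 / 220.28 = 14.21 mol
n(B) = 8.300 mol
n/ν for L = 14.21/2 = 7.105
n/ν for B = 8.300/1 = 8.300
Smallest n/ν is L → limiting reagent.
n(E) = (1/2) × 14.21 = 7.105 mol
mass = 7.105 × 746.23 = 5302 g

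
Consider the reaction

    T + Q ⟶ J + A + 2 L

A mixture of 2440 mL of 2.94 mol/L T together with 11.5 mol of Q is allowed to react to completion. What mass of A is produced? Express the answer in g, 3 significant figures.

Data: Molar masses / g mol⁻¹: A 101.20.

n(T) = 2.94 × 2440/1000 = 7.174 mol
n(Q) = 11.50 mol
n/ν → T: 7.174, Q: 11.50; T is limiting.
n(A) = (1/1) × 7.174 = 7.174 mol
mass = 7.174 × 101.20 = 726.0 g

726 g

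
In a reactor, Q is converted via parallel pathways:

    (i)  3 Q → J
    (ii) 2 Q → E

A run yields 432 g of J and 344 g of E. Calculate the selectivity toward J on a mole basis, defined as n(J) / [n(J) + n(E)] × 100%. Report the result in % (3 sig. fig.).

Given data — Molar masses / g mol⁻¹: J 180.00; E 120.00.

45.6 %

n(J) = 432 / 180.00 = 2.400 mol
n(E) = 344 / 120.00 = 2.867 mol
selectivity = 2.400/(2.400+2.867) × 100 = 45.57 %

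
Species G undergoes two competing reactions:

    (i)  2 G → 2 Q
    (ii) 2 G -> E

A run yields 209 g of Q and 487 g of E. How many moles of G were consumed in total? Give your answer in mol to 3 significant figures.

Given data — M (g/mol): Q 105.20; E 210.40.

n(Q) = 209 / 105.20 = 1.987 mol
n(E) = 487 / 210.40 = 2.315 mol
n(G) via (i) = (2/2)×1.987 = 1.987 mol
n(G) via (ii) = (2/1)×2.315 = 4.630 mol
total n(G) = 1.987 + 4.630 = 6.617 mol

6.62 mol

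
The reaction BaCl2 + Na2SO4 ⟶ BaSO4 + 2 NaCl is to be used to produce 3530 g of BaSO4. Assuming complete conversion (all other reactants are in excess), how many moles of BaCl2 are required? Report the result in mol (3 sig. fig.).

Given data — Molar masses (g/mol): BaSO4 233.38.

n(BaSO4) = 3530 / 233.38 = 15.13 mol
n(BaCl2) = (1/1) × 15.13 = 15.13 mol

15.1 mol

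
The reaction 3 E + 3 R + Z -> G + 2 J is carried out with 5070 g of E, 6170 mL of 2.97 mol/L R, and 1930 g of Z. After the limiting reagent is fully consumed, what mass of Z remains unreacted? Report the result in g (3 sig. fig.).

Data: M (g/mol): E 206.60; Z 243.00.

n(E) = 5070 / 206.60 = 24.54 mol
n(R) = 2.97 × 6170/1000 = 18.32 mol
n(Z) = 1930 / 243.00 = 7.942 mol
n/ν → E: 8.180, R: 6.107, Z: 7.942; R is limiting.
Z consumed = (1/3) × 18.32 = 6.107 mol
Z remaining = 7.942 − 6.107 = 1.835 mol
mass = 1.835 × 243.00 = 445.9 g

446 g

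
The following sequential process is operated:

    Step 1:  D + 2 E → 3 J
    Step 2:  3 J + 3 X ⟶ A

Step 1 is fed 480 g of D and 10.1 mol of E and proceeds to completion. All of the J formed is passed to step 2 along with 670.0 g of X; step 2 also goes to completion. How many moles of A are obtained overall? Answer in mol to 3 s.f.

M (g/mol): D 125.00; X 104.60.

Step 1:
n(D) = 480.0 / 125.00 = 3.840 mol
n(E) = 10.10 mol
n/ν for D = 3.840/1 = 3.840
n/ν for E = 10.10/2 = 5.050
Smallest n/ν is D → limiting reagent.
n(J) produced = (3/1) × 3.840 = 11.52 mol
Step 2:
n(J) available = 11.52 mol
n(X) = 670.0 / 104.60 = 6.405 mol
n/ν for J = 11.52/3 = 3.840
n/ν for X = 6.405/3 = 2.135
Smallest n/ν is X → limiting reagent.
n(A) = (1/3) × 6.405 = 2.135 mol

2.14 mol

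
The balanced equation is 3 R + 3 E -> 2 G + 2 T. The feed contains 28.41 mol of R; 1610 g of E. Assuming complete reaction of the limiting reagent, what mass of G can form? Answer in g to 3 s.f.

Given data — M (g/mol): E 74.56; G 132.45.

n(R) = 28.41 mol
n(E) = 1610 / 74.56 = 21.59 mol
n/ν for R = 28.41/3 = 9.470
n/ν for E = 21.59/3 = 7.197
Smallest n/ν is E → limiting reagent.
n(G) = (2/3) × 21.59 = 14.39 mol
mass = 14.39 × 132.45 = 1906 g

1910 g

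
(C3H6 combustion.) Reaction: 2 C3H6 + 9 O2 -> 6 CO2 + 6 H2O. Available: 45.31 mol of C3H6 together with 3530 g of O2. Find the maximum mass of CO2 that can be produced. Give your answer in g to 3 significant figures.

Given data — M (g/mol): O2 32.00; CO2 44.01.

n(C3H6) = 45.31 mol
n(O2) = 3530 / 32.00 = 110.3 mol
n/ν for C3H6 = 45.31/2 = 22.66
n/ν for O2 = 110.3/9 = 12.26
Smallest n/ν is O2 → limiting reagent.
n(CO2) = (6/9) × 110.3 = 73.53 mol
mass = 73.53 × 44.01 = 3236 g

3240 g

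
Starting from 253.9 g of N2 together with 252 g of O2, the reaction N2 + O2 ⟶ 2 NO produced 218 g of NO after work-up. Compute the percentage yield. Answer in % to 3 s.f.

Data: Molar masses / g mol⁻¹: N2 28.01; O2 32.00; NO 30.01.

n(N2) = 253.9 / 28.01 = 9.065 mol
n(O2) = 252.0 / 32.00 = 7.875 mol
n/ν → N2: 9.065, O2: 7.875; O2 is limiting.
theoretical n(NO) = (2/1) × 7.875 = 15.75 mol → 472.7 g
% yield = 218 / 472.7 × 100 = 46.12 %

46.1 %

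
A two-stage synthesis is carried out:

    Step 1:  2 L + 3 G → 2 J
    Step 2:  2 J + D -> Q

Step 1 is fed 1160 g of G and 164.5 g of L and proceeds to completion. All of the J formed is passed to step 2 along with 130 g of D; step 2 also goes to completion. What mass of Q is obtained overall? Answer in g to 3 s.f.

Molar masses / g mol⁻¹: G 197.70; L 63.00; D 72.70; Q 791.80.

Step 1:
n(G) = 1160 / 197.70 = 5.867 mol
n(L) = 164.5 / 63.00 = 2.611 mol
n/ν for G = 5.867/3 = 1.956
n/ν for L = 2.611/2 = 1.306
Smallest n/ν is L → limiting reagent.
n(J) produced = (2/2) × 2.611 = 2.611 mol
Step 2:
n(J) available = 2.611 mol
n(D) = 130.0 / 72.70 = 1.788 mol
n/ν for J = 2.611/2 = 1.306
n/ν for D = 1.788/1 = 1.788
Smallest n/ν is J → limiting reagent.
n(Q) = (1/2) × 2.611 = 1.306 mol
mass = 1.306 × 791.80 = 1034 g

1030 g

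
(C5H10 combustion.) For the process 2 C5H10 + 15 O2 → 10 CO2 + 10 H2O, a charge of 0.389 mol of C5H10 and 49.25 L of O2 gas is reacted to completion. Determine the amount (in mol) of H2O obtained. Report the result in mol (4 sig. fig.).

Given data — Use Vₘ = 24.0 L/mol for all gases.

n(C5H10) = 0.3890 mol
n(O2) = 49.25 / 24.0 = 2.052 mol
n/ν for C5H10 = 0.3890/2 = 0.1945
n/ν for O2 = 2.052/15 = 0.1368
Smallest n/ν is O2 → limiting reagent.
n(H2O) = (10/15) × 2.052 = 1.368 mol

1.368 mol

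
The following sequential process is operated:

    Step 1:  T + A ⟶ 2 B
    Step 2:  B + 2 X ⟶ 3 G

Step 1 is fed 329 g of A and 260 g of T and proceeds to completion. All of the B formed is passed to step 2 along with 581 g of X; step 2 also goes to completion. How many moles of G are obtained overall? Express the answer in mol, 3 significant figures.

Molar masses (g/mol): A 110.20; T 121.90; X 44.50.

Step 1:
n(A) = 329.0 / 110.20 = 2.985 mol
n(T) = 260.0 / 121.90 = 2.133 mol
n/ν for A = 2.985/1 = 2.985
n/ν for T = 2.133/1 = 2.133
Smallest n/ν is T → limiting reagent.
n(B) produced = (2/1) × 2.133 = 4.266 mol
Step 2:
n(B) available = 4.266 mol
n(X) = 581.0 / 44.50 = 13.06 mol
n/ν for B = 4.266/1 = 4.266
n/ν for X = 13.06/2 = 6.530
Smallest n/ν is B → limiting reagent.
n(G) = (3/1) × 4.266 = 12.80 mol

12.8 mol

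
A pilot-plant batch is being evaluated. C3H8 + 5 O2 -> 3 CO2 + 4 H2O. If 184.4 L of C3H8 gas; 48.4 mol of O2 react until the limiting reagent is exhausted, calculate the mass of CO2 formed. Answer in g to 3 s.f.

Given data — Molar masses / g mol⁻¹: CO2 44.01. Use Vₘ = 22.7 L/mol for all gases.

n(C3H8) = 184.4 / 22.7 = 8.123 mol
n(O2) = 48.40 mol
n/ν for C3H8 = 8.123/1 = 8.123
n/ν for O2 = 48.40/5 = 9.680
Smallest n/ν is C3H8 → limiting reagent.
n(CO2) = (3/1) × 8.123 = 24.37 mol
mass = 24.37 × 44.01 = 1073 g

1070 g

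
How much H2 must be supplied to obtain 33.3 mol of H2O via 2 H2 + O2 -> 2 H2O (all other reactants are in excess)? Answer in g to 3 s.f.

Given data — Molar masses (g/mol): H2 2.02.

67.3 g

n(H2O) = 33.30 mol
n(H2) = (2/2) × 33.30 = 33.30 mol
mass = 33.30 × 2.02 = 67.27 g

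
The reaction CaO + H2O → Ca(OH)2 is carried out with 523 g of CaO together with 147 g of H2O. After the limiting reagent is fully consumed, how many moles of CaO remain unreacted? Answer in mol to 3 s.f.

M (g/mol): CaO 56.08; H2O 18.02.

n(CaO) = 523.0 / 56.08 = 9.326 mol
n(H2O) = 147.0 / 18.02 = 8.158 mol
n/ν → CaO: 9.326, H2O: 8.158; H2O is limiting.
CaO consumed = (1/1) × 8.158 = 8.158 mol
CaO remaining = 9.326 − 8.158 = 1.168 mol

1.17 mol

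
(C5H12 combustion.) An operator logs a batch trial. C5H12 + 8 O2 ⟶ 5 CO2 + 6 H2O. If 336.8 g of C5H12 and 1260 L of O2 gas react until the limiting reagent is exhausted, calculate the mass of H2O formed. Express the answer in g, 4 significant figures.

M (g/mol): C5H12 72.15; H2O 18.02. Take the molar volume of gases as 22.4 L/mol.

504.7 g

n(C5H12) = 336.8 / 72.15 = 4.668 mol
n(O2) = 1260 / 22.4 = 56.25 mol
n/ν for C5H12 = 4.668/1 = 4.668
n/ν for O2 = 56.25/8 = 7.031
Smallest n/ν is C5H12 → limiting reagent.
n(H2O) = (6/1) × 4.668 = 28.01 mol
mass = 28.01 × 18.02 = 504.7 g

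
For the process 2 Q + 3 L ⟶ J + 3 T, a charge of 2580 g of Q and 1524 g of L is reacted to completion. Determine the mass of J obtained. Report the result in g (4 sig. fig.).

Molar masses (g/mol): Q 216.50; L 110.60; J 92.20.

423.5 g

n(Q) = 2580 / 216.50 = 11.92 mol
n(L) = 1524 / 110.60 = 13.78 mol
n/ν for Q = 11.92/2 = 5.960
n/ν for L = 13.78/3 = 4.593
Smallest n/ν is L → limiting reagent.
n(J) = (1/3) × 13.78 = 4.593 mol
mass = 4.593 × 92.20 = 423.5 g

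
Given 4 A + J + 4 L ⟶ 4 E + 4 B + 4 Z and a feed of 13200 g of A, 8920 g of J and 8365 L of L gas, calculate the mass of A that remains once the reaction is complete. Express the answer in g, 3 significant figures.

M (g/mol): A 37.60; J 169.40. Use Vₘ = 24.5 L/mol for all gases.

n(A) = 13200 / 37.60 = 351.1 mol
n(J) = 8920 / 169.40 = 52.66 mol
n(L) = 8365 / 24.5 = 341.4 mol
n/ν for A = 351.1/4 = 87.78
n/ν for J = 52.66/1 = 52.66
n/ν for L = 341.4/4 = 85.35
Smallest n/ν is J → limiting reagent.
A consumed = (4/1) × 52.66 = 210.6 mol
A remaining = 351.1 − 210.6 = 140.5 mol
mass = 140.5 × 37.60 = 5283 g

5280 g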